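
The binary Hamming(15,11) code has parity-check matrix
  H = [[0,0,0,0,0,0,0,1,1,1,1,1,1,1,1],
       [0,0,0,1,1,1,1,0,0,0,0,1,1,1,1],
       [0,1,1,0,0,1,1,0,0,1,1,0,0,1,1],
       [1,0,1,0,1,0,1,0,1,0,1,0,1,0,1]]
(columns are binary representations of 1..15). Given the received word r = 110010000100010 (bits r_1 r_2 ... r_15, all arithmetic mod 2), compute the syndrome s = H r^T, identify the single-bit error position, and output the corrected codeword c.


s = (0, 0, 1, 0)^T, error position = 2, corrected codeword c = 100010000100010

Compute s = H r^T mod 2 one row at a time:
  s_1 = 0 + 0 + 1 + 0 + 0 + 0 + 1 + 0 = 2 ≡ 0 (mod 2).
  s_2 = 0 + 1 + 0 + 0 + 0 + 0 + 1 + 0 = 2 ≡ 0 (mod 2).
  s_3 = 1 + 0 + 0 + 0 + 1 + 0 + 1 + 0 = 3 ≡ 1 (mod 2).
  s_4 = 1 + 0 + 1 + 0 + 0 + 0 + 0 + 0 = 2 ≡ 0 (mod 2).
s = (0, 0, 1, 0)^T — this equals column 2 of H (binary 0010), so error is at position 2.
Correct: flip bit 2 of r = 110010000100010 to get c = 100010000100010.


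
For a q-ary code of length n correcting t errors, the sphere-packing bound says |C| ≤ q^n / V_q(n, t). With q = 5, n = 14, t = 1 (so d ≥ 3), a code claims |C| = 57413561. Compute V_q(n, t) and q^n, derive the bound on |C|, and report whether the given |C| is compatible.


V_q(n, t) = 57, q^n = 6103515625, Hamming bound = 107079221, |C| = 57413561 ≤ bound (satisfied).

Step 1: Compute V_q(n, t) = Σ_{j=0}^1 C(n, j) (q−1)^j.
  j = 0: C(14,0)·(4)^0 = 1·1 = 1.
  j = 1: C(14,1)·(4)^1 = 14·4 = 56.
  V_q(n, t) = 1 + 56 = 57.
Step 2: q^n = 5^14 = 6103515625.
Step 3: Hamming bound ⌊q^n / V_q(n,t)⌋ = ⌊6103515625/57⌋ = 107079221.
Step 4: Compare |C| = 57413561 to 107079221: satisfied.
The claimed |C| lies below the Hamming bound.


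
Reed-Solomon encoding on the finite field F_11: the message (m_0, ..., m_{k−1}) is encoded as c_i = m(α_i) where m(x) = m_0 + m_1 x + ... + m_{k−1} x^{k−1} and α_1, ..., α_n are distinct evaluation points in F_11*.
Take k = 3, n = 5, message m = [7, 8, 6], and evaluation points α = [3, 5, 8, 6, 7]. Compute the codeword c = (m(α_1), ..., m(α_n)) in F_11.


c = [8, 10, 4, 7, 5]

Message polynomial: m(x) = 7 + 8·x + 6·x^2 (mod 11).
For each evaluation point α_i, compute m(α_i) mod 11:
  α_1 = 3: Horner steps 6 → 4 → 8, so m(3) = 8.
  α_2 = 5: Horner steps 6 → 5 → 10, so m(5) = 10.
  α_3 = 8: Horner steps 6 → 1 → 4, so m(8) = 4.
  α_4 = 6: Horner steps 6 → 0 → 7, so m(6) = 7.
  α_5 = 7: Horner steps 6 → 6 → 5, so m(7) = 5.
Codeword c = [8, 10, 4, 7, 5] ∈ F_11^5.


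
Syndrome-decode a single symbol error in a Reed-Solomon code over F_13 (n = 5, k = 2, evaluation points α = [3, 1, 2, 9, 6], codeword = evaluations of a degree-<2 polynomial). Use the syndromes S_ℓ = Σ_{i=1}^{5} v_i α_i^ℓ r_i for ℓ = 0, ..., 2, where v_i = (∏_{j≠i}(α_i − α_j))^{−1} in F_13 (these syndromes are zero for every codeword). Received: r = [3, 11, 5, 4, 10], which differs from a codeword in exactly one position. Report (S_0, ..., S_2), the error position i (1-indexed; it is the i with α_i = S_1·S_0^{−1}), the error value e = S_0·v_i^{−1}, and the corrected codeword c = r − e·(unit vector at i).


S = (2, 2, 2), error at position 2, error magnitude e = 4, c = [3, 7, 5, 4, 10].

Step 1: column multipliers v_i = (∏_{j≠i}(α_i − α_j))^{−1} mod 13.
  i = 1 (α = 3): (3−1)(3−2)(3−9)(3−6) = 2·1·(−6)·(−3) = 36 ≡ 10, so v_1 = 10^{−1} = 4 (mod 13).
  i = 2 (α = 1): (1−3)(1−2)(1−9)(1−6) = (−2)·(−1)·(−8)·(−5) = 80 ≡ 2, so v_2 = 2^{−1} = 7 (mod 13).
  i = 3 (α = 2): (2−3)(2−1)(2−9)(2−6) = (−1)·1·(−7)·(−4) = −28 ≡ 11, so v_3 = 11^{−1} = 6 (mod 13).
  i = 4 (α = 9): (9−3)(9−1)(9−2)(9−6) = 6·8·7·3 = 1008 ≡ 7, so v_4 = 7^{−1} = 2 (mod 13).
  i = 5 (α = 6): (6−3)(6−1)(6−2)(6−9) = 3·5·4·(−3) = −180 ≡ 2, so v_5 = 2^{−1} = 7 (mod 13).
  v = [4, 7, 6, 2, 7].
Step 2: syndromes of r = [3, 11, 5, 4, 10] (all sums mod 13).
  S_0 = Σ v_i r_i = 4·3 + 7·11 + 6·5 + 2·4 + 7·10 = 197 ≡ 2.
  S_1 = Σ v_i α_i r_i = 4·3·3 + 7·1·11 + 6·2·5 + 2·9·4 + 7·6·10 = 665 ≡ 2.
  α_i^2 mod 13 = [9, 1, 4, 3, 10].
  S_2 = Σ v_i α_i^2 r_i = 4·9·3 + 7·1·11 + 6·4·5 + 2·3·4 + 7·10·10 = 1029 ≡ 2.
  S = (2, 2, 2) ≠ 0, so r is not a codeword (an error is present).
Step 3: locate the error. For a single error e at position i, S_ℓ = v_i·e·α_i^ℓ, so α_err = S_1/S_0.
  S_0^{−1} = 2^{−1} = 7 (mod 13), so α_err = 2·7 = 14 ≡ 1 = α_2. Error position i = 2.
  Consistency check: S_2/S_1 = 2·7 = 14 ≡ 1 = α_err ✓ (single-error assumption holds).
Step 4: error magnitude e = S_0/v_2 = S_0·∏_{j≠2}(α_2 − α_j) = 2·2 = 4 ≡ 4 (mod 13).
Step 5: correct position 2: c_2 = r_2 − e = 11 − 4 ≡ 7 (mod 13). Hence c = [3, 7, 5, 4, 10].
  Check: interpolating c through the α_i gives m(x) = 9 + 11·x (degree < 2) with m(α_i) = c_i for every i, so c is indeed a codeword.


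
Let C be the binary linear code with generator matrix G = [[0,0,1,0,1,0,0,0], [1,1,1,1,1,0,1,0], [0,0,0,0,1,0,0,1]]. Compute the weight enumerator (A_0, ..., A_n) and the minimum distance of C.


Weight distribution: A_0 = 1, A_2 = 3, A_4 = 1, A_6 = 3. Minimum distance d = 2.

Enumerate all 2^3 = 8 messages m ∈ F_2^3.
For each, compute codeword c = mG in F_2^8, then tally its weight.
  m = 000 → c = 00000000, weight = 0.
  m = 100 → c = 00101000, weight = 2.
  m = 010 → c = 11111010, weight = 6.
  m = 110 → c = 11010010, weight = 4.
  m = 001 → c = 00001001, weight = 2.
  m = 101 → c = 00100001, weight = 2.
  m = 011 → c = 11110011, weight = 6.
  m = 111 → c = 11011011, weight = 6.
Tally weights:
  weight 0: 1 codewords.
  weight 2: 3 codewords.
  weight 4: 1 codewords.
  weight 6: 3 codewords.
Minimum distance d = smallest w > 0 with A_w > 0 = 2.
Sanity: Σ A_w = 8 = 2^3 = 8 ✓.


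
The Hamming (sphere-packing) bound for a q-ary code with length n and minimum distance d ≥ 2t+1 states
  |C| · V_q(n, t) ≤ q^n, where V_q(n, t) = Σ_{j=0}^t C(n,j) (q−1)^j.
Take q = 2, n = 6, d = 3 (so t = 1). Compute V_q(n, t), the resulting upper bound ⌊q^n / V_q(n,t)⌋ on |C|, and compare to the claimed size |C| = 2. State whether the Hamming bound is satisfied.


V_q(n, t) = 7, q^n = 64, Hamming bound = 9, |C| = 2 ≤ bound (satisfied).

Step 1: Compute V_q(n, t) = Σ_{j=0}^1 C(n, j) (q−1)^j.
  j = 0: C(6,0)·(1)^0 = 1·1 = 1.
  j = 1: C(6,1)·(1)^1 = 6·1 = 6.
  V_q(n, t) = 1 + 6 = 7.
Step 2: q^n = 2^6 = 64.
Step 3: Hamming bound ⌊q^n / V_q(n,t)⌋ = ⌊64/7⌋ = 9.
Step 4: Compare |C| = 2 to 9: satisfied.
The claimed |C| lies below the Hamming bound.


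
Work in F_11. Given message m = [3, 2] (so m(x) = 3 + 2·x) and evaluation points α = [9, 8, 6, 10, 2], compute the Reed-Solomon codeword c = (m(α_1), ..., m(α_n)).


c = [10, 8, 4, 1, 7]

Message polynomial: m(x) = 3 + 2·x (mod 11).
For each evaluation point α_i, compute m(α_i) mod 11:
  α_1 = 9: Horner steps 2 → 10, so m(9) = 10.
  α_2 = 8: Horner steps 2 → 8, so m(8) = 8.
  α_3 = 6: Horner steps 2 → 4, so m(6) = 4.
  α_4 = 10: Horner steps 2 → 1, so m(10) = 1.
  α_5 = 2: Horner steps 2 → 7, so m(2) = 7.
Codeword c = [10, 8, 4, 1, 7] ∈ F_11^5.


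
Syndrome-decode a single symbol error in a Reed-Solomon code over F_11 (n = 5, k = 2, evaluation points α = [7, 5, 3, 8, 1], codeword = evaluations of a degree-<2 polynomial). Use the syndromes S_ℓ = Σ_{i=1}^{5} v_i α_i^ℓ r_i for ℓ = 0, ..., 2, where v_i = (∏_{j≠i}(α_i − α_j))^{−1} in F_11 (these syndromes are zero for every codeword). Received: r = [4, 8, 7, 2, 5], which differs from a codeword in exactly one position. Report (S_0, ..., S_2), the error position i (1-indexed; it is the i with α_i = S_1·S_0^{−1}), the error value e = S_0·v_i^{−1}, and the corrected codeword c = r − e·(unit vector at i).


S = (9, 5, 4), error at position 3, error magnitude e = 6, c = [4, 8, 1, 2, 5].

Step 1: column multipliers v_i = (∏_{j≠i}(α_i − α_j))^{−1} mod 11.
  i = 1 (α = 7): (7−5)(7−3)(7−8)(7−1) = 2·4·(−1)·6 = −48 ≡ 7, so v_1 = 7^{−1} = 8 (mod 11).
  i = 2 (α = 5): (5−7)(5−3)(5−8)(5−1) = (−2)·2·(−3)·4 = 48 ≡ 4, so v_2 = 4^{−1} = 3 (mod 11).
  i = 3 (α = 3): (3−7)(3−5)(3−8)(3−1) = (−4)·(−2)·(−5)·2 = −80 ≡ 8, so v_3 = 8^{−1} = 7 (mod 11).
  i = 4 (α = 8): (8−7)(8−5)(8−3)(8−1) = 1·3·5·7 = 105 ≡ 6, so v_4 = 6^{−1} = 2 (mod 11).
  i = 5 (α = 1): (1−7)(1−5)(1−3)(1−8) = (−6)·(−4)·(−2)·(−7) = 336 ≡ 6, so v_5 = 6^{−1} = 2 (mod 11).
  v = [8, 3, 7, 2, 2].
Step 2: syndromes of r = [4, 8, 7, 2, 5] (all sums mod 11).
  S_0 = Σ v_i r_i = 8·4 + 3·8 + 7·7 + 2·2 + 2·5 = 119 ≡ 9.
  S_1 = Σ v_i α_i r_i = 8·7·4 + 3·5·8 + 7·3·7 + 2·8·2 + 2·1·5 = 533 ≡ 5.
  α_i^2 mod 11 = [5, 3, 9, 9, 1].
  S_2 = Σ v_i α_i^2 r_i = 8·5·4 + 3·3·8 + 7·9·7 + 2·9·2 + 2·1·5 = 719 ≡ 4.
  S = (9, 5, 4) ≠ 0, so r is not a codeword (an error is present).
Step 3: locate the error. For a single error e at position i, S_ℓ = v_i·e·α_i^ℓ, so α_err = S_1/S_0.
  S_0^{−1} = 9^{−1} = 5 (mod 11), so α_err = 5·5 = 25 ≡ 3 = α_3. Error position i = 3.
  Consistency check: S_2/S_1 = 4·9 = 36 ≡ 3 = α_err ✓ (single-error assumption holds).
Step 4: error magnitude e = S_0/v_3 = S_0·∏_{j≠3}(α_3 − α_j) = 9·8 = 72 ≡ 6 (mod 11).
Step 5: correct position 3: c_3 = r_3 − e = 7 − 6 ≡ 1 (mod 11). Hence c = [4, 8, 1, 2, 5].
  Check: interpolating c through the α_i gives m(x) = 7 + 9·x (degree < 2) with m(α_i) = c_i for every i, so c is indeed a codeword.


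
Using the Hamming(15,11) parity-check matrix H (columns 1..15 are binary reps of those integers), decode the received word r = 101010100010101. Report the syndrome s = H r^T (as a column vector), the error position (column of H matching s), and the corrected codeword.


s = (1, 0, 0, 1)^T, error position = 9, corrected codeword c = 101010101010101

Compute s = H r^T mod 2 one row at a time:
  s_1 = 0 + 0 + 0 + 1 + 0 + 1 + 0 + 1 = 3 ≡ 1 (mod 2).
  s_2 = 0 + 1 + 0 + 1 + 0 + 1 + 0 + 1 = 4 ≡ 0 (mod 2).
  s_3 = 0 + 1 + 0 + 1 + 0 + 1 + 0 + 1 = 4 ≡ 0 (mod 2).
  s_4 = 1 + 1 + 1 + 1 + 0 + 1 + 1 + 1 = 7 ≡ 1 (mod 2).
s = (1, 0, 0, 1)^T — this equals column 9 of H (binary 1001), so error is at position 9.
Correct: flip bit 9 of r = 101010100010101 to get c = 101010101010101.


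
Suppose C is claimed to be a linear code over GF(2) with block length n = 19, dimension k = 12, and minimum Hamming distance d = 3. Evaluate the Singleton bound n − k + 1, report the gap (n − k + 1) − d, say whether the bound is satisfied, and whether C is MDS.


Singleton RHS = n − k + 1 = 8, slack = 5, bound satisfied, not MDS.

Singleton bound: d ≤ n − k + 1.
Here n = 19, k = 12, so n − k + 1 = 8.
Given d = 3, check d ≤ 8: YES.
Slack = (n − k + 1) − d = 5.
The code is NOT MDS (slack = 5 > 0).
Description: the claimed parameters are [19, 12, 3]_2; such a code would be non-MDS.


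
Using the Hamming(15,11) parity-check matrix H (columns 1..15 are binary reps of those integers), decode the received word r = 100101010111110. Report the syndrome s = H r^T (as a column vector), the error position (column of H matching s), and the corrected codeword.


s = (0, 1, 0, 1)^T, error position = 5, corrected codeword c = 100111010111110

Compute s = H r^T mod 2 one row at a time:
  s_1 = 1 + 0 + 1 + 1 + 1 + 1 + 1 + 0 = 6 ≡ 0 (mod 2).
  s_2 = 1 + 0 + 1 + 0 + 1 + 1 + 1 + 0 = 5 ≡ 1 (mod 2).
  s_3 = 0 + 0 + 1 + 0 + 1 + 1 + 1 + 0 = 4 ≡ 0 (mod 2).
  s_4 = 1 + 0 + 0 + 0 + 0 + 1 + 1 + 0 = 3 ≡ 1 (mod 2).
s = (0, 1, 0, 1)^T — this equals column 5 of H (binary 0101), so error is at position 5.
Correct: flip bit 5 of r = 100101010111110 to get c = 100111010111110.


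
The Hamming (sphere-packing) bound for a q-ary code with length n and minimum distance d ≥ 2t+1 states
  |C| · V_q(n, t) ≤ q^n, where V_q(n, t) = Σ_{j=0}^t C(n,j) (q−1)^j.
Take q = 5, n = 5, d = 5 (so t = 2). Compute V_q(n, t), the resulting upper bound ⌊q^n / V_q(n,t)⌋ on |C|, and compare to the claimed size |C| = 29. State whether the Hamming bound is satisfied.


V_q(n, t) = 181, q^n = 3125, Hamming bound = 17, |C| = 29 > bound (violated).

Step 1: Compute V_q(n, t) = Σ_{j=0}^2 C(n, j) (q−1)^j.
  j = 0: C(5,0)·(4)^0 = 1·1 = 1.
  j = 1: C(5,1)·(4)^1 = 5·4 = 20.
  j = 2: C(5,2)·(4)^2 = 10·16 = 160.
  V_q(n, t) = 1 + 20 + 160 = 181.
Step 2: q^n = 5^5 = 3125.
Step 3: Hamming bound ⌊q^n / V_q(n,t)⌋ = ⌊3125/181⌋ = 17.
Step 4: Compare |C| = 29 to 17: violated.
The claimed |C| lies above the Hamming bound, so no 5-ary code of length 5 with d ≥ 5 can have 29 codewords.


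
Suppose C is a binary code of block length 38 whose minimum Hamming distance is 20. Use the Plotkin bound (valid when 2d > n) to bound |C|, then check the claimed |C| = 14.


Plotkin bound M ≤ 20; given |C| = 14 ≤ bound (satisfied).

Check applicability: 2d = 40, n = 38.
2d − n = 2 > 0, so Plotkin applies.
Compute d/(2d−n) = 20/2 ≈ 10.0000.
⌊d/(2d−n)⌋ = 10.
Plotkin bound: M ≤ 2·10 = 20.
Given |C| = 14, check: satisfied.
This |C| is below the Plotkin bound.


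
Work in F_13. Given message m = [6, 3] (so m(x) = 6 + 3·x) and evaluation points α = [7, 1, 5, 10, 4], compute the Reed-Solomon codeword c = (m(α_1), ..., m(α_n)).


c = [1, 9, 8, 10, 5]

Message polynomial: m(x) = 6 + 3·x (mod 13).
For each evaluation point α_i, compute m(α_i) mod 13:
  α_1 = 7: Horner steps 3 → 1, so m(7) = 1.
  α_2 = 1: Horner steps 3 → 9, so m(1) = 9.
  α_3 = 5: Horner steps 3 → 8, so m(5) = 8.
  α_4 = 10: Horner steps 3 → 10, so m(10) = 10.
  α_5 = 4: Horner steps 3 → 5, so m(4) = 5.
Codeword c = [1, 9, 8, 10, 5] ∈ F_13^5.


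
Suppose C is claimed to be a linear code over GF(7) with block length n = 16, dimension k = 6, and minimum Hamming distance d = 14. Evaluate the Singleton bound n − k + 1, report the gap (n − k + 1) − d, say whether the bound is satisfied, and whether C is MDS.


Singleton RHS = n − k + 1 = 11, slack = -3, bound violated (no such code; not MDS).

Singleton bound: d ≤ n − k + 1.
Here n = 16, k = 6, so n − k + 1 = 11.
Given d = 14, check d ≤ 11: NO.
Slack = (n − k + 1) − d = -3.
The slack is negative: d = 14 exceeds n − k + 1 = 11 by 3, so the Singleton bound is violated and no linear [16, 6, 14]_7 code can exist. In particular it is not MDS (MDS requires d = n − k + 1 exactly).
Description: the claimed parameters are [16, 6, 14]_7; such a code would be impossible (violates the Singleton bound).


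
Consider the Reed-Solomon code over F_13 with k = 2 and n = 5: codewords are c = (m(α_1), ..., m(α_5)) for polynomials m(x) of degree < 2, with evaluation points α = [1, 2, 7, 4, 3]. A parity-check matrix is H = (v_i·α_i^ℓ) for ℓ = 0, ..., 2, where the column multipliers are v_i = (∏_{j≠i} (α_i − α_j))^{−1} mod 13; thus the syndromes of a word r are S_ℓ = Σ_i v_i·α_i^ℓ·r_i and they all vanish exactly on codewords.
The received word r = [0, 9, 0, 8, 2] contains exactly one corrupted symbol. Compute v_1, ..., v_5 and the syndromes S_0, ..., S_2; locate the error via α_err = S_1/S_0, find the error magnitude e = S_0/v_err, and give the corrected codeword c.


S = (1, 1, 1), error at position 1, error magnitude e = 10, c = [3, 9, 0, 8, 2].

Step 1: column multipliers v_i = (∏_{j≠i}(α_i − α_j))^{−1} mod 13.
  i = 1 (α = 1): (1−2)(1−7)(1−4)(1−3) = (−1)·(−6)·(−3)·(−2) = 36 ≡ 10, so v_1 = 10^{−1} = 4 (mod 13).
  i = 2 (α = 2): (2−1)(2−7)(2−4)(2−3) = 1·(−5)·(−2)·(−1) = −10 ≡ 3, so v_2 = 3^{−1} = 9 (mod 13).
  i = 3 (α = 7): (7−1)(7−2)(7−4)(7−3) = 6·5·3·4 = 360 ≡ 9, so v_3 = 9^{−1} = 3 (mod 13).
  i = 4 (α = 4): (4−1)(4−2)(4−7)(4−3) = 3·2·(−3)·1 = −18 ≡ 8, so v_4 = 8^{−1} = 5 (mod 13).
  i = 5 (α = 3): (3−1)(3−2)(3−7)(3−4) = 2·1·(−4)·(−1) = 8 ≡ 8, so v_5 = 8^{−1} = 5 (mod 13).
  v = [4, 9, 3, 5, 5].
Step 2: syndromes of r = [0, 9, 0, 8, 2] (all sums mod 13).
  S_0 = Σ v_i r_i = 4·0 + 9·9 + 3·0 + 5·8 + 5·2 = 131 ≡ 1.
  S_1 = Σ v_i α_i r_i = 4·1·0 + 9·2·9 + 3·7·0 + 5·4·8 + 5·3·2 = 352 ≡ 1.
  α_i^2 mod 13 = [1, 4, 10, 3, 9].
  S_2 = Σ v_i α_i^2 r_i = 4·1·0 + 9·4·9 + 3·10·0 + 5·3·8 + 5·9·2 = 534 ≡ 1.
  S = (1, 1, 1) ≠ 0, so r is not a codeword (an error is present).
Step 3: locate the error. For a single error e at position i, S_ℓ = v_i·e·α_i^ℓ, so α_err = S_1/S_0.
  S_0^{−1} = 1^{−1} = 1 (mod 13), so α_err = 1·1 = 1 ≡ 1 = α_1. Error position i = 1.
  Consistency check: S_2/S_1 = 1·1 = 1 ≡ 1 = α_err ✓ (single-error assumption holds).
Step 4: error magnitude e = S_0/v_1 = S_0·∏_{j≠1}(α_1 − α_j) = 1·10 = 10 ≡ 10 (mod 13).
Step 5: correct position 1: c_1 = r_1 − e = 0 − 10 ≡ 3 (mod 13). Hence c = [3, 9, 0, 8, 2].
  Check: interpolating c through the α_i gives m(x) = 10 + 6·x (degree < 2) with m(α_i) = c_i for every i, so c is indeed a codeword.


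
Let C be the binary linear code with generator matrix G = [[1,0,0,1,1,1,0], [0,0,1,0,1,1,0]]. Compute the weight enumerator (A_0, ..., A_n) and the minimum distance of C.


Weight distribution: A_0 = 1, A_3 = 2, A_4 = 1. Minimum distance d = 3.

Enumerate all 2^2 = 4 messages m ∈ F_2^2.
For each, compute codeword c = mG in F_2^7, then tally its weight.
  m = 00 → c = 0000000, weight = 0.
  m = 10 → c = 1001110, weight = 4.
  m = 01 → c = 0010110, weight = 3.
  m = 11 → c = 1011000, weight = 3.
Tally weights:
  weight 0: 1 codewords.
  weight 3: 2 codewords.
  weight 4: 1 codewords.
Minimum distance d = smallest w > 0 with A_w > 0 = 3.
Sanity: Σ A_w = 4 = 2^2 = 4 ✓.


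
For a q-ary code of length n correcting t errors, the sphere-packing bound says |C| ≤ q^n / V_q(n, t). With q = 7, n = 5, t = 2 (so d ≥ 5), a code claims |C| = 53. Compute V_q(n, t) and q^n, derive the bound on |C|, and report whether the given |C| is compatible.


V_q(n, t) = 391, q^n = 16807, Hamming bound = 42, |C| = 53 > bound (violated).

Step 1: Compute V_q(n, t) = Σ_{j=0}^2 C(n, j) (q−1)^j.
  j = 0: C(5,0)·(6)^0 = 1·1 = 1.
  j = 1: C(5,1)·(6)^1 = 5·6 = 30.
  j = 2: C(5,2)·(6)^2 = 10·36 = 360.
  V_q(n, t) = 1 + 30 + 360 = 391.
Step 2: q^n = 7^5 = 16807.
Step 3: Hamming bound ⌊q^n / V_q(n,t)⌋ = ⌊16807/391⌋ = 42.
Step 4: Compare |C| = 53 to 42: violated.
The claimed |C| lies above the Hamming bound, so no 7-ary code of length 5 with d ≥ 5 can have 53 codewords.


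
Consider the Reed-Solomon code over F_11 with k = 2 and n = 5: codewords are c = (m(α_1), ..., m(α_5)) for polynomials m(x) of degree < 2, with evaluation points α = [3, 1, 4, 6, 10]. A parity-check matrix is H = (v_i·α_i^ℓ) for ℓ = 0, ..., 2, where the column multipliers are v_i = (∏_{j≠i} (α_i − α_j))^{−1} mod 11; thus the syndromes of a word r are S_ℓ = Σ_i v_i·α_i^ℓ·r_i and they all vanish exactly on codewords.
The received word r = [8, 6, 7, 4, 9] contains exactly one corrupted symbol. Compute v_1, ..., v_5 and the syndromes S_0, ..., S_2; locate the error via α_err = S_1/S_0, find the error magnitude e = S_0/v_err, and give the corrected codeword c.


S = (8, 2, 6), error at position 1, error magnitude e = 5, c = [3, 6, 7, 4, 9].

Step 1: column multipliers v_i = (∏_{j≠i}(α_i − α_j))^{−1} mod 11.
  i = 1 (α = 3): (3−1)(3−4)(3−6)(3−10) = 2·(−1)·(−3)·(−7) = −42 ≡ 2, so v_1 = 2^{−1} = 6 (mod 11).
  i = 2 (α = 1): (1−3)(1−4)(1−6)(1−10) = (−2)·(−3)·(−5)·(−9) = 270 ≡ 6, so v_2 = 6^{−1} = 2 (mod 11).
  i = 3 (α = 4): (4−3)(4−1)(4−6)(4−10) = 1·3·(−2)·(−6) = 36 ≡ 3, so v_3 = 3^{−1} = 4 (mod 11).
  i = 4 (α = 6): (6−3)(6−1)(6−4)(6−10) = 3·5·2·(−4) = −120 ≡ 1, so v_4 = 1^{−1} = 1 (mod 11).
  i = 5 (α = 10): (10−3)(10−1)(10−4)(10−6) = 7·9·6·4 = 1512 ≡ 5, so v_5 = 5^{−1} = 9 (mod 11).
  v = [6, 2, 4, 1, 9].
Step 2: syndromes of r = [8, 6, 7, 4, 9] (all sums mod 11).
  S_0 = Σ v_i r_i = 6·8 + 2·6 + 4·7 + 1·4 + 9·9 = 173 ≡ 8.
  S_1 = Σ v_i α_i r_i = 6·3·8 + 2·1·6 + 4·4·7 + 1·6·4 + 9·10·9 = 1102 ≡ 2.
  α_i^2 mod 11 = [9, 1, 5, 3, 1].
  S_2 = Σ v_i α_i^2 r_i = 6·9·8 + 2·1·6 + 4·5·7 + 1·3·4 + 9·1·9 = 677 ≡ 6.
  S = (8, 2, 6) ≠ 0, so r is not a codeword (an error is present).
Step 3: locate the error. For a single error e at position i, S_ℓ = v_i·e·α_i^ℓ, so α_err = S_1/S_0.
  S_0^{−1} = 8^{−1} = 7 (mod 11), so α_err = 2·7 = 14 ≡ 3 = α_1. Error position i = 1.
  Consistency check: S_2/S_1 = 6·6 = 36 ≡ 3 = α_err ✓ (single-error assumption holds).
Step 4: error magnitude e = S_0/v_1 = S_0·∏_{j≠1}(α_1 − α_j) = 8·2 = 16 ≡ 5 (mod 11).
Step 5: correct position 1: c_1 = r_1 − e = 8 − 5 ≡ 3 (mod 11). Hence c = [3, 6, 7, 4, 9].
  Check: interpolating c through the α_i gives m(x) = 2 + 4·x (degree < 2) with m(α_i) = c_i for every i, so c is indeed a codeword.


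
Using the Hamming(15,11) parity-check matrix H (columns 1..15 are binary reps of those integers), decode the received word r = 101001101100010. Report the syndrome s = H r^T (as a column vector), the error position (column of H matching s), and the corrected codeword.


s = (1, 1, 1, 0)^T, error position = 14, corrected codeword c = 101001101100000

Compute s = H r^T mod 2 one row at a time:
  s_1 = 0 + 1 + 1 + 0 + 0 + 0 + 1 + 0 = 3 ≡ 1 (mod 2).
  s_2 = 0 + 0 + 1 + 1 + 0 + 0 + 1 + 0 = 3 ≡ 1 (mod 2).
  s_3 = 0 + 1 + 1 + 1 + 1 + 0 + 1 + 0 = 5 ≡ 1 (mod 2).
  s_4 = 1 + 1 + 0 + 1 + 1 + 0 + 0 + 0 = 4 ≡ 0 (mod 2).
s = (1, 1, 1, 0)^T — this equals column 14 of H (binary 1110), so error is at position 14.
Correct: flip bit 14 of r = 101001101100010 to get c = 101001101100000.


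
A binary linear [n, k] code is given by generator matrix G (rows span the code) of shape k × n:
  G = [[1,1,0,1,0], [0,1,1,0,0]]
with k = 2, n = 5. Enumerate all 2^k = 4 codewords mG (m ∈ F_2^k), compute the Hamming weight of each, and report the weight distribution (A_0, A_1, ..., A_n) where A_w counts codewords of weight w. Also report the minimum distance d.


Weight distribution: A_0 = 1, A_2 = 1, A_3 = 2. Minimum distance d = 2.

Enumerate all 2^2 = 4 messages m ∈ F_2^2.
For each, compute codeword c = mG in F_2^5, then tally its weight.
  m = 00 → c = 00000, weight = 0.
  m = 10 → c = 11010, weight = 3.
  m = 01 → c = 01100, weight = 2.
  m = 11 → c = 10110, weight = 3.
Tally weights:
  weight 0: 1 codewords.
  weight 2: 1 codewords.
  weight 3: 2 codewords.
Minimum distance d = smallest w > 0 with A_w > 0 = 2.
Sanity: Σ A_w = 4 = 2^2 = 4 ✓.


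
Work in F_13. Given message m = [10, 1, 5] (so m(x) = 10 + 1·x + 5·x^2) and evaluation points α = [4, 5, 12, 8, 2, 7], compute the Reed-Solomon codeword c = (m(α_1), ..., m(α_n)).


c = [3, 10, 1, 0, 6, 2]

Message polynomial: m(x) = 10 + 1·x + 5·x^2 (mod 13).
For each evaluation point α_i, compute m(α_i) mod 13:
  α_1 = 4: Horner steps 5 → 8 → 3, so m(4) = 3.
  α_2 = 5: Horner steps 5 → 0 → 10, so m(5) = 10.
  α_3 = 12: Horner steps 5 → 9 → 1, so m(12) = 1.
  α_4 = 8: Horner steps 5 → 2 → 0, so m(8) = 0.
  α_5 = 2: Horner steps 5 → 11 → 6, so m(2) = 6.
  α_6 = 7: Horner steps 5 → 10 → 2, so m(7) = 2.
Codeword c = [3, 10, 1, 0, 6, 2] ∈ F_13^6.


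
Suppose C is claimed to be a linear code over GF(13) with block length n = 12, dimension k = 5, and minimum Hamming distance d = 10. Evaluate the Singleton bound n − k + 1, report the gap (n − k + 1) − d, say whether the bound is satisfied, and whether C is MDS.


Singleton RHS = n − k + 1 = 8, slack = -2, bound violated (no such code; not MDS).

Singleton bound: d ≤ n − k + 1.
Here n = 12, k = 5, so n − k + 1 = 8.
Given d = 10, check d ≤ 8: NO.
Slack = (n − k + 1) − d = -2.
The slack is negative: d = 10 exceeds n − k + 1 = 8 by 2, so the Singleton bound is violated and no linear [12, 5, 10]_13 code can exist. In particular it is not MDS (MDS requires d = n − k + 1 exactly).
Description: the claimed parameters are [12, 5, 10]_13; such a code would be impossible (violates the Singleton bound).


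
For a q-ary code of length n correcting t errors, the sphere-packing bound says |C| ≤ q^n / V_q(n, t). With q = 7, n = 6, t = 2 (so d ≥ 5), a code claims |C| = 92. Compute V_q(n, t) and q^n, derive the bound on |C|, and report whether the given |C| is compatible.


V_q(n, t) = 577, q^n = 117649, Hamming bound = 203, |C| = 92 ≤ bound (satisfied).

Step 1: Compute V_q(n, t) = Σ_{j=0}^2 C(n, j) (q−1)^j.
  j = 0: C(6,0)·(6)^0 = 1·1 = 1.
  j = 1: C(6,1)·(6)^1 = 6·6 = 36.
  j = 2: C(6,2)·(6)^2 = 15·36 = 540.
  V_q(n, t) = 1 + 36 + 540 = 577.
Step 2: q^n = 7^6 = 117649.
Step 3: Hamming bound ⌊q^n / V_q(n,t)⌋ = ⌊117649/577⌋ = 203.
Step 4: Compare |C| = 92 to 203: satisfied.
The claimed |C| lies below the Hamming bound.


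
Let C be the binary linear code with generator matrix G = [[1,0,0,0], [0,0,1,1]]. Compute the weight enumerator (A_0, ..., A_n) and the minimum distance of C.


Weight distribution: A_0 = 1, A_1 = 1, A_2 = 1, A_3 = 1. Minimum distance d = 1.

Enumerate all 2^2 = 4 messages m ∈ F_2^2.
For each, compute codeword c = mG in F_2^4, then tally its weight.
  m = 00 → c = 0000, weight = 0.
  m = 10 → c = 1000, weight = 1.
  m = 01 → c = 0011, weight = 2.
  m = 11 → c = 1011, weight = 3.
Tally weights:
  weight 0: 1 codewords.
  weight 1: 1 codewords.
  weight 2: 1 codewords.
  weight 3: 1 codewords.
Minimum distance d = smallest w > 0 with A_w > 0 = 1.
Sanity: Σ A_w = 4 = 2^2 = 4 ✓.


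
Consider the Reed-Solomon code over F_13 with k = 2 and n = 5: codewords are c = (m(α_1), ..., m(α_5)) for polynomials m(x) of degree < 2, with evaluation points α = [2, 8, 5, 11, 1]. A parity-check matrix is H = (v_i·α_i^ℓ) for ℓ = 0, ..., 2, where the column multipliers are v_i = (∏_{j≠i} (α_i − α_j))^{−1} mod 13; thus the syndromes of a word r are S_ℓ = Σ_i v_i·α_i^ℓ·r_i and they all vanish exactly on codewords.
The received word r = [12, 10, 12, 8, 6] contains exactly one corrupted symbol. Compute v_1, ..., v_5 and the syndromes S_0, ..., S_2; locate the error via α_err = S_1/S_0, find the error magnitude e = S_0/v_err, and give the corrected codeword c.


S = (9, 5, 10), error at position 1, error magnitude e = 11, c = [1, 10, 12, 8, 6].

Step 1: column multipliers v_i = (∏_{j≠i}(α_i − α_j))^{−1} mod 13.
  i = 1 (α = 2): (2−8)(2−5)(2−11)(2−1) = (−6)·(−3)·(−9)·1 = −162 ≡ 7, so v_1 = 7^{−1} = 2 (mod 13).
  i = 2 (α = 8): (8−2)(8−5)(8−11)(8−1) = 6·3·(−3)·7 = −378 ≡ 12, so v_2 = 12^{−1} = 12 (mod 13).
  i = 3 (α = 5): (5−2)(5−8)(5−11)(5−1) = 3·(−3)·(−6)·4 = 216 ≡ 8, so v_3 = 8^{−1} = 5 (mod 13).
  i = 4 (α = 11): (11−2)(11−8)(11−5)(11−1) = 9·3·6·10 = 1620 ≡ 8, so v_4 = 8^{−1} = 5 (mod 13).
  i = 5 (α = 1): (1−2)(1−8)(1−5)(1−11) = (−1)·(−7)·(−4)·(−10) = 280 ≡ 7, so v_5 = 7^{−1} = 2 (mod 13).
  v = [2, 12, 5, 5, 2].
Step 2: syndromes of r = [12, 10, 12, 8, 6] (all sums mod 13).
  S_0 = Σ v_i r_i = 2·12 + 12·10 + 5·12 + 5·8 + 2·6 = 256 ≡ 9.
  S_1 = Σ v_i α_i r_i = 2·2·12 + 12·8·10 + 5·5·12 + 5·11·8 + 2·1·6 = 1760 ≡ 5.
  α_i^2 mod 13 = [4, 12, 12, 4, 1].
  S_2 = Σ v_i α_i^2 r_i = 2·4·12 + 12·12·10 + 5·12·12 + 5·4·8 + 2·1·6 = 2428 ≡ 10.
  S = (9, 5, 10) ≠ 0, so r is not a codeword (an error is present).
Step 3: locate the error. For a single error e at position i, S_ℓ = v_i·e·α_i^ℓ, so α_err = S_1/S_0.
  S_0^{−1} = 9^{−1} = 3 (mod 13), so α_err = 5·3 = 15 ≡ 2 = α_1. Error position i = 1.
  Consistency check: S_2/S_1 = 10·8 = 80 ≡ 2 = α_err ✓ (single-error assumption holds).
Step 4: error magnitude e = S_0/v_1 = S_0·∏_{j≠1}(α_1 − α_j) = 9·7 = 63 ≡ 11 (mod 13).
Step 5: correct position 1: c_1 = r_1 − e = 12 − 11 ≡ 1 (mod 13). Hence c = [1, 10, 12, 8, 6].
  Check: interpolating c through the α_i gives m(x) = 11 + 8·x (degree < 2) with m(α_i) = c_i for every i, so c is indeed a codeword.


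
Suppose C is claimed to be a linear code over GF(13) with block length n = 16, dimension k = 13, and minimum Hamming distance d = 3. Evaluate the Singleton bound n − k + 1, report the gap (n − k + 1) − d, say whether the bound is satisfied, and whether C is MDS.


Singleton RHS = n − k + 1 = 4, slack = 1, bound satisfied, not MDS.

Singleton bound: d ≤ n − k + 1.
Here n = 16, k = 13, so n − k + 1 = 4.
Given d = 3, check d ≤ 4: YES.
Slack = (n − k + 1) − d = 1.
The code is NOT MDS (slack = 1 > 0).
Description: the claimed parameters are [16, 13, 3]_13; such a code would be non-MDS.


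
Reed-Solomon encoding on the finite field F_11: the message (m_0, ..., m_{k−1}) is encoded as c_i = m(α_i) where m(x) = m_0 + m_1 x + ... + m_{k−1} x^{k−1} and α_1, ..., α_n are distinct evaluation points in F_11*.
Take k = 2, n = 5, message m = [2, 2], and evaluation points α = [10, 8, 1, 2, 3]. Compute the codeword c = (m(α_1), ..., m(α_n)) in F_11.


c = [0, 7, 4, 6, 8]

Message polynomial: m(x) = 2 + 2·x (mod 11).
For each evaluation point α_i, compute m(α_i) mod 11:
  α_1 = 10: Horner steps 2 → 0, so m(10) = 0.
  α_2 = 8: Horner steps 2 → 7, so m(8) = 7.
  α_3 = 1: Horner steps 2 → 4, so m(1) = 4.
  α_4 = 2: Horner steps 2 → 6, so m(2) = 6.
  α_5 = 3: Horner steps 2 → 8, so m(3) = 8.
Codeword c = [0, 7, 4, 6, 8] ∈ F_11^5.


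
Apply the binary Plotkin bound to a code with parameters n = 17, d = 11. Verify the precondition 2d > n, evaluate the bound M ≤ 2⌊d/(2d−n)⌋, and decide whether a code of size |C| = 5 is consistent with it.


Plotkin bound M ≤ 4; given |C| = 5 > bound (violated).

Check applicability: 2d = 22, n = 17.
2d − n = 5 > 0, so Plotkin applies.
Compute d/(2d−n) = 11/5 ≈ 2.2000.
⌊d/(2d−n)⌋ = 2.
Plotkin bound: M ≤ 2·2 = 4.
Given |C| = 5, check: VIOLATED.
This |C| is above the Plotkin bound, so no binary code with n = 17, d = 11 and 5 codewords exists.


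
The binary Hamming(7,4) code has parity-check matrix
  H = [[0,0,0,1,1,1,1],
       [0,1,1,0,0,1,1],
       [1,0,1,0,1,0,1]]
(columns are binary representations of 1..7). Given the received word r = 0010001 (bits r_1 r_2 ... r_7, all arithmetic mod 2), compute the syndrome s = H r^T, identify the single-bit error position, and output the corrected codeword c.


s = (1, 0, 0)^T, error position = 4, corrected codeword c = 0011001

Compute s = H r^T mod 2 one row at a time:
  s_1 = 0 + 0 + 0 + 1 = 1 ≡ 1 (mod 2).
  s_2 = 0 + 1 + 0 + 1 = 2 ≡ 0 (mod 2).
  s_3 = 0 + 1 + 0 + 1 = 2 ≡ 0 (mod 2).
s = (1, 0, 0)^T — this equals column 4 of H (binary 100), so error is at position 4.
Correct: flip bit 4 of r = 0010001 to get c = 0011001.


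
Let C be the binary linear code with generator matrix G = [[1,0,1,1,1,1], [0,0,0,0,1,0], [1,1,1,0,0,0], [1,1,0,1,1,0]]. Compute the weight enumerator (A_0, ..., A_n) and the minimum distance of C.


Weight distribution: A_0 = 1, A_1 = 1, A_2 = 2, A_3 = 6, A_4 = 5, A_5 = 1. Minimum distance d = 1.

Enumerate all 2^4 = 16 messages m ∈ F_2^4.
For each, compute codeword c = mG in F_2^6, then tally its weight.
  m = 0000 → c = 000000, weight = 0.
  m = 1000 → c = 101111, weight = 5.
  m = 0100 → c = 000010, weight = 1.
  m = 1100 → c = 101101, weight = 4.
  m = 0010 → c = 111000, weight = 3.
  m = 1010 → c = 010111, weight = 4.
  m = 0110 → c = 111010, weight = 4.
  m = 1110 → c = 010101, weight = 3.
  m = 0001 → c = 110110, weight = 4.
  m = 1001 → c = 011001, weight = 3.
  m = 0101 → c = 110100, weight = 3.
  m = 1101 → c = 011011, weight = 4.
  m = 0011 → c = 001110, weight = 3.
  m = 1011 → c = 100001, weight = 2.
  m = 0111 → c = 001100, weight = 2.
  m = 1111 → c = 100011, weight = 3.
Tally weights:
  weight 0: 1 codewords.
  weight 1: 1 codewords.
  weight 2: 2 codewords.
  weight 3: 6 codewords.
  weight 4: 5 codewords.
  weight 5: 1 codewords.
Minimum distance d = smallest w > 0 with A_w > 0 = 1.
Sanity: Σ A_w = 16 = 2^4 = 16 ✓.


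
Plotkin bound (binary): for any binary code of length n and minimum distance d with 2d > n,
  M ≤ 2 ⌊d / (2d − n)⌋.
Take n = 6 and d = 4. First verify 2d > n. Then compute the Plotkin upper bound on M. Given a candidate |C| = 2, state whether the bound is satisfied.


Plotkin bound M ≤ 4; given |C| = 2 ≤ bound (satisfied).

Check applicability: 2d = 8, n = 6.
2d − n = 2 > 0, so Plotkin applies.
Compute d/(2d−n) = 4/2 ≈ 2.0000.
⌊d/(2d−n)⌋ = 2.
Plotkin bound: M ≤ 2·2 = 4.
Given |C| = 2, check: satisfied.
This |C| is below the Plotkin bound.


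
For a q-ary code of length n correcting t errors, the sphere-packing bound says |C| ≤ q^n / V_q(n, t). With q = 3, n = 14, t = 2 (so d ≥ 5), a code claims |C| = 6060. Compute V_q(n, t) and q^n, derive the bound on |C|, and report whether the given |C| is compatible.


V_q(n, t) = 393, q^n = 4782969, Hamming bound = 12170, |C| = 6060 ≤ bound (satisfied).

Step 1: Compute V_q(n, t) = Σ_{j=0}^2 C(n, j) (q−1)^j.
  j = 0: C(14,0)·(2)^0 = 1·1 = 1.
  j = 1: C(14,1)·(2)^1 = 14·2 = 28.
  j = 2: C(14,2)·(2)^2 = 91·4 = 364.
  V_q(n, t) = 1 + 28 + 364 = 393.
Step 2: q^n = 3^14 = 4782969.
Step 3: Hamming bound ⌊q^n / V_q(n,t)⌋ = ⌊4782969/393⌋ = 12170.
Step 4: Compare |C| = 6060 to 12170: satisfied.
The claimed |C| lies below the Hamming bound.


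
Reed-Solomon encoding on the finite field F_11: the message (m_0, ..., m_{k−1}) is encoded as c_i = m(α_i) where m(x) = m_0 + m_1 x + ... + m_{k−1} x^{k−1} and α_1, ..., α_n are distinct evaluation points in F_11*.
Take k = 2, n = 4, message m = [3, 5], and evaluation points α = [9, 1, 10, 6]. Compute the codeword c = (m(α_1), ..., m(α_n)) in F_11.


c = [4, 8, 9, 0]

Message polynomial: m(x) = 3 + 5·x (mod 11).
For each evaluation point α_i, compute m(α_i) mod 11:
  α_1 = 9: Horner steps 5 → 4, so m(9) = 4.
  α_2 = 1: Horner steps 5 → 8, so m(1) = 8.
  α_3 = 10: Horner steps 5 → 9, so m(10) = 9.
  α_4 = 6: Horner steps 5 → 0, so m(6) = 0.
Codeword c = [4, 8, 9, 0] ∈ F_11^4.


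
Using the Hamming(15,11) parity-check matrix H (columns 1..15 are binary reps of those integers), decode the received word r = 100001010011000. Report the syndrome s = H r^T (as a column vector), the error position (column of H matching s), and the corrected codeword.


s = (1, 0, 0, 0)^T, error position = 8, corrected codeword c = 100001000011000

Compute s = H r^T mod 2 one row at a time:
  s_1 = 1 + 0 + 0 + 1 + 1 + 0 + 0 + 0 = 3 ≡ 1 (mod 2).
  s_2 = 0 + 0 + 1 + 0 + 1 + 0 + 0 + 0 = 2 ≡ 0 (mod 2).
  s_3 = 0 + 0 + 1 + 0 + 0 + 1 + 0 + 0 = 2 ≡ 0 (mod 2).
  s_4 = 1 + 0 + 0 + 0 + 0 + 1 + 0 + 0 = 2 ≡ 0 (mod 2).
s = (1, 0, 0, 0)^T — this equals column 8 of H (binary 1000), so error is at position 8.
Correct: flip bit 8 of r = 100001010011000 to get c = 100001000011000.


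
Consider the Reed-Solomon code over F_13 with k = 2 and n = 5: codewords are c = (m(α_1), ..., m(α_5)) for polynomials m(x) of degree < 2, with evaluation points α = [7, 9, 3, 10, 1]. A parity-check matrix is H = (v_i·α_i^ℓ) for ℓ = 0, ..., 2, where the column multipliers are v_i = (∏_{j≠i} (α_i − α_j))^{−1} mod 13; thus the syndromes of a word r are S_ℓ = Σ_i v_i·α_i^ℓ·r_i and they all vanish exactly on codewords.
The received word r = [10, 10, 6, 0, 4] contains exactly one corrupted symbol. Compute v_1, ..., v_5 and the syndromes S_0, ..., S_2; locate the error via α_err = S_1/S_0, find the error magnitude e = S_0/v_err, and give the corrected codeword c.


S = (3, 1, 9), error at position 2, error magnitude e = 11, c = [10, 12, 6, 0, 4].

Step 1: column multipliers v_i = (∏_{j≠i}(α_i − α_j))^{−1} mod 13.
  i = 1 (α = 7): (7−9)(7−3)(7−10)(7−1) = (−2)·4·(−3)·6 = 144 ≡ 1, so v_1 = 1^{−1} = 1 (mod 13).
  i = 2 (α = 9): (9−7)(9−3)(9−10)(9−1) = 2·6·(−1)·8 = −96 ≡ 8, so v_2 = 8^{−1} = 5 (mod 13).
  i = 3 (α = 3): (3−7)(3−9)(3−10)(3−1) = (−4)·(−6)·(−7)·2 = −336 ≡ 2, so v_3 = 2^{−1} = 7 (mod 13).
  i = 4 (α = 10): (10−7)(10−9)(10−3)(10−1) = 3·1·7·9 = 189 ≡ 7, so v_4 = 7^{−1} = 2 (mod 13).
  i = 5 (α = 1): (1−7)(1−9)(1−3)(1−10) = (−6)·(−8)·(−2)·(−9) = 864 ≡ 6, so v_5 = 6^{−1} = 11 (mod 13).
  v = [1, 5, 7, 2, 11].
Step 2: syndromes of r = [10, 10, 6, 0, 4] (all sums mod 13).
  S_0 = Σ v_i r_i = 1·10 + 5·10 + 7·6 + 2·0 + 11·4 = 146 ≡ 3.
  S_1 = Σ v_i α_i r_i = 1·7·10 + 5·9·10 + 7·3·6 + 2·10·0 + 11·1·4 = 690 ≡ 1.
  α_i^2 mod 13 = [10, 3, 9, 9, 1].
  S_2 = Σ v_i α_i^2 r_i = 1·10·10 + 5·3·10 + 7·9·6 + 2·9·0 + 11·1·4 = 672 ≡ 9.
  S = (3, 1, 9) ≠ 0, so r is not a codeword (an error is present).
Step 3: locate the error. For a single error e at position i, S_ℓ = v_i·e·α_i^ℓ, so α_err = S_1/S_0.
  S_0^{−1} = 3^{−1} = 9 (mod 13), so α_err = 1·9 = 9 ≡ 9 = α_2. Error position i = 2.
  Consistency check: S_2/S_1 = 9·1 = 9 ≡ 9 = α_err ✓ (single-error assumption holds).
Step 4: error magnitude e = S_0/v_2 = S_0·∏_{j≠2}(α_2 − α_j) = 3·8 = 24 ≡ 11 (mod 13).
Step 5: correct position 2: c_2 = r_2 − e = 10 − 11 ≡ 12 (mod 13). Hence c = [10, 12, 6, 0, 4].
  Check: interpolating c through the α_i gives m(x) = 3 + 1·x (degree < 2) with m(α_i) = c_i for every i, so c is indeed a codeword.


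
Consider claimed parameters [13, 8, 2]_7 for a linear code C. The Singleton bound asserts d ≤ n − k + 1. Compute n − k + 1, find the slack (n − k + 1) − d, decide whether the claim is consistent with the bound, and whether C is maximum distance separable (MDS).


Singleton RHS = n − k + 1 = 6, slack = 4, bound satisfied, not MDS.

Singleton bound: d ≤ n − k + 1.
Here n = 13, k = 8, so n − k + 1 = 6.
Given d = 2, check d ≤ 6: YES.
Slack = (n − k + 1) − d = 4.
The code is NOT MDS (slack = 4 > 0).
Description: the claimed parameters are [13, 8, 2]_7; such a code would be non-MDS.


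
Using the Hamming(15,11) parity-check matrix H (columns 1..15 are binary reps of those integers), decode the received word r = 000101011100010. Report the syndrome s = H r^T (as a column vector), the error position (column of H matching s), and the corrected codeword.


s = (0, 1, 1, 1)^T, error position = 7, corrected codeword c = 000101111100010

Compute s = H r^T mod 2 one row at a time:
  s_1 = 1 + 1 + 1 + 0 + 0 + 0 + 1 + 0 = 4 ≡ 0 (mod 2).
  s_2 = 1 + 0 + 1 + 0 + 0 + 0 + 1 + 0 = 3 ≡ 1 (mod 2).
  s_3 = 0 + 0 + 1 + 0 + 1 + 0 + 1 + 0 = 3 ≡ 1 (mod 2).
  s_4 = 0 + 0 + 0 + 0 + 1 + 0 + 0 + 0 = 1 ≡ 1 (mod 2).
s = (0, 1, 1, 1)^T — this equals column 7 of H (binary 0111), so error is at position 7.
Correct: flip bit 7 of r = 000101011100010 to get c = 000101111100010.


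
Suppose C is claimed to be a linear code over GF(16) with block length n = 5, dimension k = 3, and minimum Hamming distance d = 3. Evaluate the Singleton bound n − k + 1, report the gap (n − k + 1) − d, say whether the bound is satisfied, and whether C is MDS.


Singleton RHS = n − k + 1 = 3, slack = 0, bound satisfied, MDS.

Singleton bound: d ≤ n − k + 1.
Here n = 5, k = 3, so n − k + 1 = 3.
Given d = 3, check d ≤ 3: YES.
Slack = (n − k + 1) − d = 0.
The code is MDS (slack = 0).
Description: the claimed parameters are [5, 3, 3]_16; such a code would be MDS (meets Singleton bound).


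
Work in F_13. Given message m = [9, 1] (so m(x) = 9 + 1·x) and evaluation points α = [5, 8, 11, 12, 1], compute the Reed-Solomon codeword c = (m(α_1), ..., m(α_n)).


c = [1, 4, 7, 8, 10]

Message polynomial: m(x) = 9 + 1·x (mod 13).
For each evaluation point α_i, compute m(α_i) mod 13:
  α_1 = 5: Horner steps 1 → 1, so m(5) = 1.
  α_2 = 8: Horner steps 1 → 4, so m(8) = 4.
  α_3 = 11: Horner steps 1 → 7, so m(11) = 7.
  α_4 = 12: Horner steps 1 → 8, so m(12) = 8.
  α_5 = 1: Horner steps 1 → 10, so m(1) = 10.
Codeword c = [1, 4, 7, 8, 10] ∈ F_13^5.


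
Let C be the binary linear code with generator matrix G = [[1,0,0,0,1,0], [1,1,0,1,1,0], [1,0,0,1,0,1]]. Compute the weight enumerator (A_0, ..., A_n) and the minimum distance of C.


Weight distribution: A_0 = 1, A_2 = 2, A_3 = 4, A_4 = 1. Minimum distance d = 2.

Enumerate all 2^3 = 8 messages m ∈ F_2^3.
For each, compute codeword c = mG in F_2^6, then tally its weight.
  m = 000 → c = 000000, weight = 0.
  m = 100 → c = 100010, weight = 2.
  m = 010 → c = 110110, weight = 4.
  m = 110 → c = 010100, weight = 2.
  m = 001 → c = 100101, weight = 3.
  m = 101 → c = 000111, weight = 3.
  m = 011 → c = 010011, weight = 3.
  m = 111 → c = 110001, weight = 3.
Tally weights:
  weight 0: 1 codewords.
  weight 2: 2 codewords.
  weight 3: 4 codewords.
  weight 4: 1 codewords.
Minimum distance d = smallest w > 0 with A_w > 0 = 2.
Sanity: Σ A_w = 8 = 2^3 = 8 ✓.
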